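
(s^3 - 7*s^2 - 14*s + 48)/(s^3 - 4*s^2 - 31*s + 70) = (s^2 - 5*s - 24)/(s^2 - 2*s - 35)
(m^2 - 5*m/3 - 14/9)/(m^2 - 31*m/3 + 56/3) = (m + 2/3)/(m - 8)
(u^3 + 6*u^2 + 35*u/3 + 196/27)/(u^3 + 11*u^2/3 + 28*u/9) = (u + 7/3)/u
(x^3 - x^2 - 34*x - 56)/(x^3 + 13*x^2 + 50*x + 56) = (x - 7)/(x + 7)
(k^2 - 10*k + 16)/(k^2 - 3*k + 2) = (k - 8)/(k - 1)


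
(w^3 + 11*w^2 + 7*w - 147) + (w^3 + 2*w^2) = 2*w^3 + 13*w^2 + 7*w - 147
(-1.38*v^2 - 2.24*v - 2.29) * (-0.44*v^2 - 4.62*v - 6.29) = 0.6072*v^4 + 7.3612*v^3 + 20.0366*v^2 + 24.6694*v + 14.4041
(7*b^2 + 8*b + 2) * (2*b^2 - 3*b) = 14*b^4 - 5*b^3 - 20*b^2 - 6*b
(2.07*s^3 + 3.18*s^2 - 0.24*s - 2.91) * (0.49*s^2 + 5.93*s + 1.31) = 1.0143*s^5 + 13.8333*s^4 + 21.4515*s^3 + 1.3167*s^2 - 17.5707*s - 3.8121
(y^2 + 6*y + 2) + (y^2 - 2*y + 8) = 2*y^2 + 4*y + 10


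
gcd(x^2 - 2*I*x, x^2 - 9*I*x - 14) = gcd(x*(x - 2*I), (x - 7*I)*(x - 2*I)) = x - 2*I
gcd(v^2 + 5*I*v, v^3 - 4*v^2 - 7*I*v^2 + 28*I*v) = v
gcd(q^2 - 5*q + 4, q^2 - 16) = q - 4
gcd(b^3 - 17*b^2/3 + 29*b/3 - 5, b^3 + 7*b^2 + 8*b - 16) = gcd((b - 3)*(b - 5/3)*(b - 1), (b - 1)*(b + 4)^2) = b - 1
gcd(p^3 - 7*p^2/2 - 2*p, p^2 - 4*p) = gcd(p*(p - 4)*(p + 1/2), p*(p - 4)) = p^2 - 4*p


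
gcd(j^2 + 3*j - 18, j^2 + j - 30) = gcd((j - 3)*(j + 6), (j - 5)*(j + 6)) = j + 6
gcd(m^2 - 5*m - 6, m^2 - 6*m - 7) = m + 1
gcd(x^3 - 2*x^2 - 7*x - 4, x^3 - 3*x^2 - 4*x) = x^2 - 3*x - 4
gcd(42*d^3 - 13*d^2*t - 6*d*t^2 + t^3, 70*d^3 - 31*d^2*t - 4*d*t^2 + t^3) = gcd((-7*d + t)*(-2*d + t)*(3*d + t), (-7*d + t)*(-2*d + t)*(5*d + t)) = 14*d^2 - 9*d*t + t^2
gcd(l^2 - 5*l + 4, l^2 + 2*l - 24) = l - 4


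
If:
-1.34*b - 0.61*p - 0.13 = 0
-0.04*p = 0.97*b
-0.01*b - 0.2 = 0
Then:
No Solution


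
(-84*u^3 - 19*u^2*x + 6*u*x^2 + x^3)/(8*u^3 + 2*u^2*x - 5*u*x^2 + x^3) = (21*u^2 + 10*u*x + x^2)/(-2*u^2 - u*x + x^2)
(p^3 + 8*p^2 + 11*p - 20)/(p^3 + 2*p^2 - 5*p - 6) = (p^3 + 8*p^2 + 11*p - 20)/(p^3 + 2*p^2 - 5*p - 6)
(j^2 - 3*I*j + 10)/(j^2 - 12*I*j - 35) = (j + 2*I)/(j - 7*I)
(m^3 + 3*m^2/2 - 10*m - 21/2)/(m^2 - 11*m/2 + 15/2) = (2*m^2 + 9*m + 7)/(2*m - 5)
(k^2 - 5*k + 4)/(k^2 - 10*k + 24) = (k - 1)/(k - 6)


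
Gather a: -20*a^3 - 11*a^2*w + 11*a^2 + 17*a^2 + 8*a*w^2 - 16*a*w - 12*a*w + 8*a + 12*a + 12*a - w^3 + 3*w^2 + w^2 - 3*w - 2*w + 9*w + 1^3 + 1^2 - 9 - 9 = -20*a^3 + a^2*(28 - 11*w) + a*(8*w^2 - 28*w + 32) - w^3 + 4*w^2 + 4*w - 16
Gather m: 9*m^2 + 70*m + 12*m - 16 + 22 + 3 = 9*m^2 + 82*m + 9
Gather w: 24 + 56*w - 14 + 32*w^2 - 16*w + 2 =32*w^2 + 40*w + 12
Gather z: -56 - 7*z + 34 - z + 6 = -8*z - 16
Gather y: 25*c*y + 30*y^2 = 25*c*y + 30*y^2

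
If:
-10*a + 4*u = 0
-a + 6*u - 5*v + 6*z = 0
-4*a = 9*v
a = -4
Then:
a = -4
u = -10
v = 16/9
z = 292/27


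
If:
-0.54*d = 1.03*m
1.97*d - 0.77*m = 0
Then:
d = 0.00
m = 0.00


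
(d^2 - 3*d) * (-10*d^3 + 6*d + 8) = -10*d^5 + 30*d^4 + 6*d^3 - 10*d^2 - 24*d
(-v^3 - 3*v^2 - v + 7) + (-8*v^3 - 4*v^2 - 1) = -9*v^3 - 7*v^2 - v + 6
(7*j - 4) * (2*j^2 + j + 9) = 14*j^3 - j^2 + 59*j - 36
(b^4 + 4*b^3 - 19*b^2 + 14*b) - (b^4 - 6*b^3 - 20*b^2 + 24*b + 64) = 10*b^3 + b^2 - 10*b - 64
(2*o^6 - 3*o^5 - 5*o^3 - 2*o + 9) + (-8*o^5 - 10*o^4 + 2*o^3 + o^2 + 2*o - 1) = 2*o^6 - 11*o^5 - 10*o^4 - 3*o^3 + o^2 + 8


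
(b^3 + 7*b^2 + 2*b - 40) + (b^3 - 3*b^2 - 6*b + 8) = 2*b^3 + 4*b^2 - 4*b - 32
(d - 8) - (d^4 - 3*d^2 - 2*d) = -d^4 + 3*d^2 + 3*d - 8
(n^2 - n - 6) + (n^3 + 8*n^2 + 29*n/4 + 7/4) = n^3 + 9*n^2 + 25*n/4 - 17/4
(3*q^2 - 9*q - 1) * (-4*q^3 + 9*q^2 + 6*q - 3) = -12*q^5 + 63*q^4 - 59*q^3 - 72*q^2 + 21*q + 3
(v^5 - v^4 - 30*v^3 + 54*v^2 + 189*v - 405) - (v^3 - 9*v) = v^5 - v^4 - 31*v^3 + 54*v^2 + 198*v - 405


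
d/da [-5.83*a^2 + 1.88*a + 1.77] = 1.88 - 11.66*a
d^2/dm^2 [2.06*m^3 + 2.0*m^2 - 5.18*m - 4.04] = 12.36*m + 4.0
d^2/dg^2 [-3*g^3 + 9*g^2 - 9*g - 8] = 18 - 18*g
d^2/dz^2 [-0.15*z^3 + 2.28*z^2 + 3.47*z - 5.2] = 4.56 - 0.9*z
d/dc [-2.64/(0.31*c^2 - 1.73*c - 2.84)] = (1.6368*c - 4.5672)/(-0.31*c^2 + 1.73*c + 2.84)^2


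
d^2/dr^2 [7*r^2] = 14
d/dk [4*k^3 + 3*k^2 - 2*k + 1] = 12*k^2 + 6*k - 2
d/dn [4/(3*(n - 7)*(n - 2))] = 4*(9 - 2*n)/(3*(n^4 - 18*n^3 + 109*n^2 - 252*n + 196))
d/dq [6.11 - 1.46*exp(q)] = -1.46*exp(q)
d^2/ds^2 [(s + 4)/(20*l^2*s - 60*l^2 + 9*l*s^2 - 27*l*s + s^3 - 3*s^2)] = 2*((s + 4)*(20*l^2 + 18*l*s - 27*l + 3*s^2 - 6*s)^2 + (-20*l^2 - 18*l*s + 27*l - 3*s^2 + 6*s - 3*(s + 4)*(3*l + s - 1))*(20*l^2*s - 60*l^2 + 9*l*s^2 - 27*l*s + s^3 - 3*s^2))/(20*l^2*s - 60*l^2 + 9*l*s^2 - 27*l*s + s^3 - 3*s^2)^3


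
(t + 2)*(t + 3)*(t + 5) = t^3 + 10*t^2 + 31*t + 30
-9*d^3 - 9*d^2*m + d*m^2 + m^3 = (-3*d + m)*(d + m)*(3*d + m)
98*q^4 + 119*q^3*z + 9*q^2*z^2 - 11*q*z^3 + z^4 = (-7*q + z)^2*(q + z)*(2*q + z)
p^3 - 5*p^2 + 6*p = p*(p - 3)*(p - 2)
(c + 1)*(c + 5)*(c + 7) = c^3 + 13*c^2 + 47*c + 35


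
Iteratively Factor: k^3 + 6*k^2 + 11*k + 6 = (k + 2)*(k^2 + 4*k + 3) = (k + 1)*(k + 2)*(k + 3)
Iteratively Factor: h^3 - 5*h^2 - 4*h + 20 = (h - 5)*(h^2 - 4) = (h - 5)*(h - 2)*(h + 2)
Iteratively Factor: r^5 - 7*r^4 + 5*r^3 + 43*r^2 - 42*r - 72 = (r - 4)*(r^4 - 3*r^3 - 7*r^2 + 15*r + 18) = (r - 4)*(r + 2)*(r^3 - 5*r^2 + 3*r + 9) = (r - 4)*(r + 1)*(r + 2)*(r^2 - 6*r + 9) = (r - 4)*(r - 3)*(r + 1)*(r + 2)*(r - 3)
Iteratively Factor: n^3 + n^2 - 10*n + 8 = (n + 4)*(n^2 - 3*n + 2) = (n - 2)*(n + 4)*(n - 1)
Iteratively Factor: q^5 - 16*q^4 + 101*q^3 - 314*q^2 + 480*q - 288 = (q - 3)*(q^4 - 13*q^3 + 62*q^2 - 128*q + 96) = (q - 3)*(q - 2)*(q^3 - 11*q^2 + 40*q - 48) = (q - 4)*(q - 3)*(q - 2)*(q^2 - 7*q + 12) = (q - 4)*(q - 3)^2*(q - 2)*(q - 4)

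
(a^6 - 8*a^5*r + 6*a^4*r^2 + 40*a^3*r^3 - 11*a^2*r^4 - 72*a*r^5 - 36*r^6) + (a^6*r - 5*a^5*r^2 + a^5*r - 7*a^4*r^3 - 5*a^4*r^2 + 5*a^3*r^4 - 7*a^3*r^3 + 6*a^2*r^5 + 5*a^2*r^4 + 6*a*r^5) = a^6*r + a^6 - 5*a^5*r^2 - 7*a^5*r - 7*a^4*r^3 + a^4*r^2 + 5*a^3*r^4 + 33*a^3*r^3 + 6*a^2*r^5 - 6*a^2*r^4 - 66*a*r^5 - 36*r^6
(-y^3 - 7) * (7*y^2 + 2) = -7*y^5 - 2*y^3 - 49*y^2 - 14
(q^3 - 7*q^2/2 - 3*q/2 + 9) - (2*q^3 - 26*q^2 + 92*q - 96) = -q^3 + 45*q^2/2 - 187*q/2 + 105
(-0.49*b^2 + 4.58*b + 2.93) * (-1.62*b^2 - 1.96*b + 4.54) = 0.7938*b^4 - 6.4592*b^3 - 15.948*b^2 + 15.0504*b + 13.3022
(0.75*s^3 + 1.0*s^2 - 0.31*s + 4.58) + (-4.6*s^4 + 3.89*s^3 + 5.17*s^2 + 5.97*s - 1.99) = -4.6*s^4 + 4.64*s^3 + 6.17*s^2 + 5.66*s + 2.59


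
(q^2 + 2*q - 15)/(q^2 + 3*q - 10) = (q - 3)/(q - 2)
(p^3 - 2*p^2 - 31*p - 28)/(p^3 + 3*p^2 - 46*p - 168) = (p + 1)/(p + 6)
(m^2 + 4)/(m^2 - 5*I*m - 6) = (m + 2*I)/(m - 3*I)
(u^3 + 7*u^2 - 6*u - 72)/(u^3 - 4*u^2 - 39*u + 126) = (u + 4)/(u - 7)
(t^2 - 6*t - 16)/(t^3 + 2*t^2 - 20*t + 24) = (t^2 - 6*t - 16)/(t^3 + 2*t^2 - 20*t + 24)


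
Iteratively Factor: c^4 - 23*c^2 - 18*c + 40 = (c - 5)*(c^3 + 5*c^2 + 2*c - 8) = (c - 5)*(c + 4)*(c^2 + c - 2) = (c - 5)*(c + 2)*(c + 4)*(c - 1)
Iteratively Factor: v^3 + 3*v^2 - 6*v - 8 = (v + 4)*(v^2 - v - 2) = (v - 2)*(v + 4)*(v + 1)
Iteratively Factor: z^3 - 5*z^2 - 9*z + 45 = (z + 3)*(z^2 - 8*z + 15) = (z - 3)*(z + 3)*(z - 5)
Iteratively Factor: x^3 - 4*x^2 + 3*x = (x - 3)*(x^2 - x) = (x - 3)*(x - 1)*(x)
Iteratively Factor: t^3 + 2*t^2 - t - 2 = (t - 1)*(t^2 + 3*t + 2) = (t - 1)*(t + 2)*(t + 1)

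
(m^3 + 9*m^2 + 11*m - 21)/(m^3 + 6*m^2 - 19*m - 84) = (m - 1)/(m - 4)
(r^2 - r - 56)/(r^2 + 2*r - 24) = (r^2 - r - 56)/(r^2 + 2*r - 24)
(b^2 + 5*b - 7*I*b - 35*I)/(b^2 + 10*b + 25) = (b - 7*I)/(b + 5)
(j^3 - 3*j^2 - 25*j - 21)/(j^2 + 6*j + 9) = (j^2 - 6*j - 7)/(j + 3)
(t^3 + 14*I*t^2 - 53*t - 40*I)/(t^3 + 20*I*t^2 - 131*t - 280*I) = (t + I)/(t + 7*I)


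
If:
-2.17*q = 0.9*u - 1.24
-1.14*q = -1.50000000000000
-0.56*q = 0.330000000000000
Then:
No Solution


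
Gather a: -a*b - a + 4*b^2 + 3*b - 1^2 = a*(-b - 1) + 4*b^2 + 3*b - 1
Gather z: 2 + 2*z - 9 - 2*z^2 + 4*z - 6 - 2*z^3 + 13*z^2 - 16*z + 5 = -2*z^3 + 11*z^2 - 10*z - 8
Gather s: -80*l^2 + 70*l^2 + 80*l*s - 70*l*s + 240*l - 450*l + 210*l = -10*l^2 + 10*l*s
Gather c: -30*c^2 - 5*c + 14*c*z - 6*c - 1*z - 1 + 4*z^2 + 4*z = -30*c^2 + c*(14*z - 11) + 4*z^2 + 3*z - 1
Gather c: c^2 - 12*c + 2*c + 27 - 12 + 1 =c^2 - 10*c + 16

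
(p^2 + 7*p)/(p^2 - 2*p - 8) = p*(p + 7)/(p^2 - 2*p - 8)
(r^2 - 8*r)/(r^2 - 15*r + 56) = r/(r - 7)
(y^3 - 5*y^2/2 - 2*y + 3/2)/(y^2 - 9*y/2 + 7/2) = (2*y^3 - 5*y^2 - 4*y + 3)/(2*y^2 - 9*y + 7)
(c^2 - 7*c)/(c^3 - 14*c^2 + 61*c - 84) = c/(c^2 - 7*c + 12)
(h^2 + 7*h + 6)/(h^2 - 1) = (h + 6)/(h - 1)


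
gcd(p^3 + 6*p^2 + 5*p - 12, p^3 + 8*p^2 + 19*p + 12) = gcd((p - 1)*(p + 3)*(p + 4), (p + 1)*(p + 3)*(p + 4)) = p^2 + 7*p + 12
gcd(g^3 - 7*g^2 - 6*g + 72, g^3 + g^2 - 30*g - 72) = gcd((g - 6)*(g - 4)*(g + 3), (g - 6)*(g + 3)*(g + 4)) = g^2 - 3*g - 18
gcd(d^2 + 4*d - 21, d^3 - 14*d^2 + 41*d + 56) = 1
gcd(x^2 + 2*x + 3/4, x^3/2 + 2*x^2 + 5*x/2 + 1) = 1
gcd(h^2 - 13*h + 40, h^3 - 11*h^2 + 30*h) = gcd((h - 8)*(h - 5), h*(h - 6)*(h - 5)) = h - 5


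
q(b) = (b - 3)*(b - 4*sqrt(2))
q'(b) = 2*b - 4*sqrt(2) - 3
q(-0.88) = 25.36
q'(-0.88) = -10.42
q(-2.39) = 43.37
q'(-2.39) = -13.44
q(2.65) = 1.05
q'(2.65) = -3.36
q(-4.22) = 71.31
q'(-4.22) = -17.10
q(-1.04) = 27.06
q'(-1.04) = -10.74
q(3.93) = -1.61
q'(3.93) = -0.80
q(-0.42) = 20.78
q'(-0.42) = -9.50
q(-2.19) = 40.73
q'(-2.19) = -13.04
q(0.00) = 16.97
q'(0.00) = -8.66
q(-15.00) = 371.82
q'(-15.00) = -38.66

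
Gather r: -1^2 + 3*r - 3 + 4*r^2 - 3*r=4*r^2 - 4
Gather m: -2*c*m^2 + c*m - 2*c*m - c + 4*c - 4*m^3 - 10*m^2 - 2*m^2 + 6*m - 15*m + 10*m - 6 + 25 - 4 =3*c - 4*m^3 + m^2*(-2*c - 12) + m*(1 - c) + 15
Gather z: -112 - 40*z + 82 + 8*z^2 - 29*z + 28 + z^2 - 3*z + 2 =9*z^2 - 72*z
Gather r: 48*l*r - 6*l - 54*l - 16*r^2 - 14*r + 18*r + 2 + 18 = -60*l - 16*r^2 + r*(48*l + 4) + 20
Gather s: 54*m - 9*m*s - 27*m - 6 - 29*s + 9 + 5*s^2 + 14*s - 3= 27*m + 5*s^2 + s*(-9*m - 15)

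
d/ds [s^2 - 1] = 2*s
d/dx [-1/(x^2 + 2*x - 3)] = 2*(x + 1)/(x^2 + 2*x - 3)^2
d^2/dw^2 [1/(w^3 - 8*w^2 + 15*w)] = 2*(w*(8 - 3*w)*(w^2 - 8*w + 15) + (3*w^2 - 16*w + 15)^2)/(w^3*(w^2 - 8*w + 15)^3)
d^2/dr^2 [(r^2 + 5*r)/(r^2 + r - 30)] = 4*(2*r^3 + 45*r^2 + 225*r + 525)/(r^6 + 3*r^5 - 87*r^4 - 179*r^3 + 2610*r^2 + 2700*r - 27000)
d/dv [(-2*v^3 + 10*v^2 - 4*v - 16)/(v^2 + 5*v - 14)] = 2*(-v^2 - 14*v + 17)/(v^2 + 14*v + 49)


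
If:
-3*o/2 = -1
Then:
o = 2/3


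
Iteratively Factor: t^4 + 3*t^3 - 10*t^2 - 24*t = (t - 3)*(t^3 + 6*t^2 + 8*t) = t*(t - 3)*(t^2 + 6*t + 8) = t*(t - 3)*(t + 4)*(t + 2)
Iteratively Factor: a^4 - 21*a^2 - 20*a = (a - 5)*(a^3 + 5*a^2 + 4*a) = a*(a - 5)*(a^2 + 5*a + 4) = a*(a - 5)*(a + 4)*(a + 1)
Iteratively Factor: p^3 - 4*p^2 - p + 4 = (p - 1)*(p^2 - 3*p - 4) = (p - 4)*(p - 1)*(p + 1)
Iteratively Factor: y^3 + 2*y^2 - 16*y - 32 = (y + 2)*(y^2 - 16) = (y + 2)*(y + 4)*(y - 4)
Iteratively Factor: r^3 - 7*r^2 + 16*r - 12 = (r - 3)*(r^2 - 4*r + 4) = (r - 3)*(r - 2)*(r - 2)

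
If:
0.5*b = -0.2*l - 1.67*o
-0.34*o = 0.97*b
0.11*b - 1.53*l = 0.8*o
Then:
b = 0.00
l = 0.00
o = 0.00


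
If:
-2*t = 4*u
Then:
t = -2*u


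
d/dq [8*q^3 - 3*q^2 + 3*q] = 24*q^2 - 6*q + 3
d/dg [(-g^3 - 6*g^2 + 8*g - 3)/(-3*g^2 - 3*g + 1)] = (3*g^4 + 6*g^3 + 39*g^2 - 30*g - 1)/(9*g^4 + 18*g^3 + 3*g^2 - 6*g + 1)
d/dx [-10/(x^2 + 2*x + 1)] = 20*(x + 1)/(x^2 + 2*x + 1)^2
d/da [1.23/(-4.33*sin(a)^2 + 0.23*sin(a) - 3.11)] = (10.6518*sin(a) - 0.2829)*cos(a)/(4.33*sin(a)^2 - 0.23*sin(a) + 3.11)^2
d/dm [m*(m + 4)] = 2*m + 4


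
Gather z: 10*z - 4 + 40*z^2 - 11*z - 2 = 40*z^2 - z - 6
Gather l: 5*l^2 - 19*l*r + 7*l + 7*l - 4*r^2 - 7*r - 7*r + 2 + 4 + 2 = 5*l^2 + l*(14 - 19*r) - 4*r^2 - 14*r + 8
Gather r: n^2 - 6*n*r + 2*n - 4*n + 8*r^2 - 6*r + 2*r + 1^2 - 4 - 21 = n^2 - 2*n + 8*r^2 + r*(-6*n - 4) - 24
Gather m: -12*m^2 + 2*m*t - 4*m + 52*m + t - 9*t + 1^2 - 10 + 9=-12*m^2 + m*(2*t + 48) - 8*t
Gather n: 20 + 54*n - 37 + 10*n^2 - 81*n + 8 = 10*n^2 - 27*n - 9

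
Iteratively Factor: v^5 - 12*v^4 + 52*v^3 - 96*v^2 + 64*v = (v - 2)*(v^4 - 10*v^3 + 32*v^2 - 32*v) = (v - 4)*(v - 2)*(v^3 - 6*v^2 + 8*v) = (v - 4)^2*(v - 2)*(v^2 - 2*v) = v*(v - 4)^2*(v - 2)*(v - 2)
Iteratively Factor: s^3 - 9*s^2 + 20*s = (s - 4)*(s^2 - 5*s) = s*(s - 4)*(s - 5)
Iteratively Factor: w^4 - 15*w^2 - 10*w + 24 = (w + 3)*(w^3 - 3*w^2 - 6*w + 8) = (w + 2)*(w + 3)*(w^2 - 5*w + 4) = (w - 1)*(w + 2)*(w + 3)*(w - 4)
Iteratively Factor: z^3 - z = (z)*(z^2 - 1) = z*(z + 1)*(z - 1)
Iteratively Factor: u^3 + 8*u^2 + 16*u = (u + 4)*(u^2 + 4*u) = (u + 4)^2*(u)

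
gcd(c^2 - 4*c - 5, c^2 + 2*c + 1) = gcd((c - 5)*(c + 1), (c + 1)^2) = c + 1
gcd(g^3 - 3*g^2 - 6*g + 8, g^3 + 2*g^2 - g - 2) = g^2 + g - 2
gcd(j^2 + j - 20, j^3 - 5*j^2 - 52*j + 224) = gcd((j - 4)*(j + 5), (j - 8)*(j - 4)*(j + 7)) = j - 4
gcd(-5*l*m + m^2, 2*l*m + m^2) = m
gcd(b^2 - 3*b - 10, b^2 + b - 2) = b + 2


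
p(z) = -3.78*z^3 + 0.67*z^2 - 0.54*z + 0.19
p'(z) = -11.34*z^2 + 1.34*z - 0.54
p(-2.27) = 49.08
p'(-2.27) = -62.02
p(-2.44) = 60.41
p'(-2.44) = -71.32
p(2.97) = -94.53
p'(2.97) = -96.59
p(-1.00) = 5.18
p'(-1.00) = -13.22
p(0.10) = 0.14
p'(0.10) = -0.52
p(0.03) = 0.17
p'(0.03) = -0.51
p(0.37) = -0.11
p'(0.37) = -1.60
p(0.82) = -1.89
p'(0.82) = -7.07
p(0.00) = 0.19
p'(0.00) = -0.54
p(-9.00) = 2814.94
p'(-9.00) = -931.14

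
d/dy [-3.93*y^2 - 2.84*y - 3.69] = -7.86*y - 2.84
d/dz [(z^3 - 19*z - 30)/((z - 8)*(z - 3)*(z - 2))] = (-13*z^4 + 130*z^3 - 301*z^2 - 780*z + 2292)/(z^6 - 26*z^5 + 261*z^4 - 1292*z^3 + 3364*z^2 - 4416*z + 2304)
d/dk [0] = 0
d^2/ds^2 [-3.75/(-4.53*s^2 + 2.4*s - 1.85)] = (-153.90675*s^2 + 81.54*s + 3.75*(9.06*s - 2.4)*(18.12*s - 4.8) - 62.85375)/(4.53*s^2 - 2.4*s + 1.85)^3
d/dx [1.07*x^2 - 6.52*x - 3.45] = 2.14*x - 6.52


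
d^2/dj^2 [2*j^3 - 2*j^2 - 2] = 12*j - 4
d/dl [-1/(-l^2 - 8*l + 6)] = 2*(-l - 4)/(l^2 + 8*l - 6)^2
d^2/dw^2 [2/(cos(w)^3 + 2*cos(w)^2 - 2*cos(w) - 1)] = 2*((-5*cos(w) + 16*cos(2*w) + 9*cos(3*w))*(cos(w)^3 + 2*cos(w)^2 - 2*cos(w) - 1)/4 + 2*(3*cos(w)^2 + 4*cos(w) - 2)^2*sin(w)^2)/(cos(w)^3 + 2*cos(w)^2 - 2*cos(w) - 1)^3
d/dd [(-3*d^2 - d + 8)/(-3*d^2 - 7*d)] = 2*(9*d^2 + 24*d + 28)/(d^2*(9*d^2 + 42*d + 49))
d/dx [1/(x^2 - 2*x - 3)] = 2*(1 - x)/(-x^2 + 2*x + 3)^2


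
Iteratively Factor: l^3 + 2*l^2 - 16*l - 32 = (l + 4)*(l^2 - 2*l - 8) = (l + 2)*(l + 4)*(l - 4)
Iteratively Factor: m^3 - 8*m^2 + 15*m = (m - 3)*(m^2 - 5*m) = (m - 5)*(m - 3)*(m)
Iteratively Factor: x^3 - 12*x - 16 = (x + 2)*(x^2 - 2*x - 8) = (x + 2)^2*(x - 4)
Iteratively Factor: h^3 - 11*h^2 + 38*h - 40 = (h - 2)*(h^2 - 9*h + 20) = (h - 5)*(h - 2)*(h - 4)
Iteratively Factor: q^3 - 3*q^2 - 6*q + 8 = (q - 4)*(q^2 + q - 2) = (q - 4)*(q - 1)*(q + 2)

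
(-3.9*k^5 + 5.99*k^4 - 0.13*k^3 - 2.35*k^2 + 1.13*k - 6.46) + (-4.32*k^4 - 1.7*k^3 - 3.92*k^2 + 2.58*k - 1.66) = -3.9*k^5 + 1.67*k^4 - 1.83*k^3 - 6.27*k^2 + 3.71*k - 8.12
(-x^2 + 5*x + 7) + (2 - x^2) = -2*x^2 + 5*x + 9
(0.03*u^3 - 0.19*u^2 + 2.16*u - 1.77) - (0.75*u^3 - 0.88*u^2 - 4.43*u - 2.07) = -0.72*u^3 + 0.69*u^2 + 6.59*u + 0.3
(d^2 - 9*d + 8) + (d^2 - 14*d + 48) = 2*d^2 - 23*d + 56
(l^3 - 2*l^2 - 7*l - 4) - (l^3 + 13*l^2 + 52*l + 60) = -15*l^2 - 59*l - 64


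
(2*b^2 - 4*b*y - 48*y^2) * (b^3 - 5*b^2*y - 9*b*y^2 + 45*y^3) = 2*b^5 - 14*b^4*y - 46*b^3*y^2 + 366*b^2*y^3 + 252*b*y^4 - 2160*y^5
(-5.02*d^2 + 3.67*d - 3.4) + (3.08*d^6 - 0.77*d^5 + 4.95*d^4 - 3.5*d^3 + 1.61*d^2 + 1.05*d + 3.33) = 3.08*d^6 - 0.77*d^5 + 4.95*d^4 - 3.5*d^3 - 3.41*d^2 + 4.72*d - 0.0699999999999998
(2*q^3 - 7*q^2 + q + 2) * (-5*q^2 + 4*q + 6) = -10*q^5 + 43*q^4 - 21*q^3 - 48*q^2 + 14*q + 12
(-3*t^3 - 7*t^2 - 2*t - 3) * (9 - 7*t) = 21*t^4 + 22*t^3 - 49*t^2 + 3*t - 27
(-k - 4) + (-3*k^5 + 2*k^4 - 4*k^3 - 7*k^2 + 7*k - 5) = -3*k^5 + 2*k^4 - 4*k^3 - 7*k^2 + 6*k - 9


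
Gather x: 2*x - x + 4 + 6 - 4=x + 6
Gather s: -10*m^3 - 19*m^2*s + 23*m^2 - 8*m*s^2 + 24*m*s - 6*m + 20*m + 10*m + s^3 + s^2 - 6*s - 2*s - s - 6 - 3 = -10*m^3 + 23*m^2 + 24*m + s^3 + s^2*(1 - 8*m) + s*(-19*m^2 + 24*m - 9) - 9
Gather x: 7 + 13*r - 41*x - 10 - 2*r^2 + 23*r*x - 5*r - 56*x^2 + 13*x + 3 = -2*r^2 + 8*r - 56*x^2 + x*(23*r - 28)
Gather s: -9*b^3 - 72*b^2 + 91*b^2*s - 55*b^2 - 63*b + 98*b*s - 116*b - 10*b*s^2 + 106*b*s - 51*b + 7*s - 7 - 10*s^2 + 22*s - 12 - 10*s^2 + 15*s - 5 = -9*b^3 - 127*b^2 - 230*b + s^2*(-10*b - 20) + s*(91*b^2 + 204*b + 44) - 24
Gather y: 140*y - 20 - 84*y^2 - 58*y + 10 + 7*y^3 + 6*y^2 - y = 7*y^3 - 78*y^2 + 81*y - 10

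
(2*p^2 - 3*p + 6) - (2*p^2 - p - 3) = 9 - 2*p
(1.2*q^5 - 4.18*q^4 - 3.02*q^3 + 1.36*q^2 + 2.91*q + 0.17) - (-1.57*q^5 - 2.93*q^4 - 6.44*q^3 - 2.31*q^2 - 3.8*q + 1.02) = 2.77*q^5 - 1.25*q^4 + 3.42*q^3 + 3.67*q^2 + 6.71*q - 0.85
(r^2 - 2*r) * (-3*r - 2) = -3*r^3 + 4*r^2 + 4*r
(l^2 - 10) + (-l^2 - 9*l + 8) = -9*l - 2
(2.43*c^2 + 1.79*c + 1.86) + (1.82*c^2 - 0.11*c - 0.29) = 4.25*c^2 + 1.68*c + 1.57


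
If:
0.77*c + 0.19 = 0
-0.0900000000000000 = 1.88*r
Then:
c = -0.25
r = -0.05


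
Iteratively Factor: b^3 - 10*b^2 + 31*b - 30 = (b - 5)*(b^2 - 5*b + 6) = (b - 5)*(b - 2)*(b - 3)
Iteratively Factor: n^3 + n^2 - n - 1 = (n - 1)*(n^2 + 2*n + 1) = (n - 1)*(n + 1)*(n + 1)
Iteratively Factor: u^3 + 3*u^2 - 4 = (u + 2)*(u^2 + u - 2) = (u + 2)^2*(u - 1)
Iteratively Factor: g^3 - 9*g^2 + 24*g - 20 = (g - 2)*(g^2 - 7*g + 10) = (g - 2)^2*(g - 5)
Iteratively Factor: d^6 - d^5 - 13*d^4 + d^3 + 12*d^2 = (d)*(d^5 - d^4 - 13*d^3 + d^2 + 12*d) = d*(d - 4)*(d^4 + 3*d^3 - d^2 - 3*d) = d^2*(d - 4)*(d^3 + 3*d^2 - d - 3) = d^2*(d - 4)*(d - 1)*(d^2 + 4*d + 3) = d^2*(d - 4)*(d - 1)*(d + 1)*(d + 3)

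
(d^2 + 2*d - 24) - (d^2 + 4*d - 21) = -2*d - 3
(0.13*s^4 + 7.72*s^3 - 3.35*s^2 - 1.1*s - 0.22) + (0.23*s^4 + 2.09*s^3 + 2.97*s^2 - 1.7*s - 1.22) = 0.36*s^4 + 9.81*s^3 - 0.38*s^2 - 2.8*s - 1.44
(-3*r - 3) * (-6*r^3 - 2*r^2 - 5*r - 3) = 18*r^4 + 24*r^3 + 21*r^2 + 24*r + 9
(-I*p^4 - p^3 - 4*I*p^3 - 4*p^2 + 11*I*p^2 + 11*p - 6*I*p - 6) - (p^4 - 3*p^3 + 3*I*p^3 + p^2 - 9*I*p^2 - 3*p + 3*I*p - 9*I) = -p^4 - I*p^4 + 2*p^3 - 7*I*p^3 - 5*p^2 + 20*I*p^2 + 14*p - 9*I*p - 6 + 9*I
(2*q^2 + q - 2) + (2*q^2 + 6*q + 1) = 4*q^2 + 7*q - 1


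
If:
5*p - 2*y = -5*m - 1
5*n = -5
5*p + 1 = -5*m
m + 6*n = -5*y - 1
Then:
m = 5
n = -1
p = -26/5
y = 0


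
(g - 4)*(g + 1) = g^2 - 3*g - 4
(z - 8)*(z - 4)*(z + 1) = z^3 - 11*z^2 + 20*z + 32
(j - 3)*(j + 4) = j^2 + j - 12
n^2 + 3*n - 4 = (n - 1)*(n + 4)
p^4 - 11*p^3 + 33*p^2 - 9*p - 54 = (p - 6)*(p - 3)^2*(p + 1)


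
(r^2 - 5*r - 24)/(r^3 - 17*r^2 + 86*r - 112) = (r + 3)/(r^2 - 9*r + 14)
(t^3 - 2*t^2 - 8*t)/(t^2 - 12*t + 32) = t*(t + 2)/(t - 8)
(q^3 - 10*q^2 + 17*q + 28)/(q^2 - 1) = (q^2 - 11*q + 28)/(q - 1)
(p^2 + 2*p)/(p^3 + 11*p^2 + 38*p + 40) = p/(p^2 + 9*p + 20)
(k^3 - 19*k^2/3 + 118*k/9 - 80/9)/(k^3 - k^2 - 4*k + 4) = (k^2 - 13*k/3 + 40/9)/(k^2 + k - 2)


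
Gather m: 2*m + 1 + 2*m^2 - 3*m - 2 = 2*m^2 - m - 1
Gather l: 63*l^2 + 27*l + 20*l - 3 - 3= 63*l^2 + 47*l - 6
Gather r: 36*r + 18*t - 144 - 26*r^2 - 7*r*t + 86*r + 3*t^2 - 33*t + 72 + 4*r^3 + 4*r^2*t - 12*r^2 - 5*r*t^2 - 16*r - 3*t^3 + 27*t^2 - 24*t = 4*r^3 + r^2*(4*t - 38) + r*(-5*t^2 - 7*t + 106) - 3*t^3 + 30*t^2 - 39*t - 72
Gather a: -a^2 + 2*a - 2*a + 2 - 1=1 - a^2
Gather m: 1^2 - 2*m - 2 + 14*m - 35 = 12*m - 36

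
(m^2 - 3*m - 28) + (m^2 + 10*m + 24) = 2*m^2 + 7*m - 4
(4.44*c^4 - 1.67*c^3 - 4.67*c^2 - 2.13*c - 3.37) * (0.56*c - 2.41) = 2.4864*c^5 - 11.6356*c^4 + 1.4095*c^3 + 10.0619*c^2 + 3.2461*c + 8.1217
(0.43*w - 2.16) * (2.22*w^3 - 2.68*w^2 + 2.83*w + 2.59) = 0.9546*w^4 - 5.9476*w^3 + 7.0057*w^2 - 4.9991*w - 5.5944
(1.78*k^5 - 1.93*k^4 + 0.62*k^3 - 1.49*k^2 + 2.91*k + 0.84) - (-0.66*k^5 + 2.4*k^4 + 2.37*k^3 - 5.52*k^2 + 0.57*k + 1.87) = 2.44*k^5 - 4.33*k^4 - 1.75*k^3 + 4.03*k^2 + 2.34*k - 1.03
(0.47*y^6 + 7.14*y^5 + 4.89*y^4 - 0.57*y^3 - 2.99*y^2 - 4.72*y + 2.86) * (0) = 0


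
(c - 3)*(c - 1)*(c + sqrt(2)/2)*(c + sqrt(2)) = c^4 - 4*c^3 + 3*sqrt(2)*c^3/2 - 6*sqrt(2)*c^2 + 4*c^2 - 4*c + 9*sqrt(2)*c/2 + 3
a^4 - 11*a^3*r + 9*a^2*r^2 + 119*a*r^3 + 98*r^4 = (a - 7*r)^2*(a + r)*(a + 2*r)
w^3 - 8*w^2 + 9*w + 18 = (w - 6)*(w - 3)*(w + 1)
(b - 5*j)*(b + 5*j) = b^2 - 25*j^2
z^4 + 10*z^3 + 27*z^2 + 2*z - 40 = (z - 1)*(z + 2)*(z + 4)*(z + 5)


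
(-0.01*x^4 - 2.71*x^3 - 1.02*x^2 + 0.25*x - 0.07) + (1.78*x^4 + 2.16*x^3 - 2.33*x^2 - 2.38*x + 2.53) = 1.77*x^4 - 0.55*x^3 - 3.35*x^2 - 2.13*x + 2.46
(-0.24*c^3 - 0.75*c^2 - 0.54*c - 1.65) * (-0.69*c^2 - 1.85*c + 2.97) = 0.1656*c^5 + 0.9615*c^4 + 1.0473*c^3 - 0.0900000000000001*c^2 + 1.4487*c - 4.9005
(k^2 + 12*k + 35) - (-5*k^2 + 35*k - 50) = 6*k^2 - 23*k + 85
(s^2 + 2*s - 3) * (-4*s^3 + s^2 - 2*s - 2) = -4*s^5 - 7*s^4 + 12*s^3 - 9*s^2 + 2*s + 6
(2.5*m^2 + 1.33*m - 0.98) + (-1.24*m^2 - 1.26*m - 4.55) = 1.26*m^2 + 0.0700000000000001*m - 5.53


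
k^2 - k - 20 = (k - 5)*(k + 4)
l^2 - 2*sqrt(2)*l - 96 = (l - 8*sqrt(2))*(l + 6*sqrt(2))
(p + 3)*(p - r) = p^2 - p*r + 3*p - 3*r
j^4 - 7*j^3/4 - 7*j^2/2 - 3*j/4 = j*(j - 3)*(j + 1/4)*(j + 1)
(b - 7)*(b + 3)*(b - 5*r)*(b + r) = b^4 - 4*b^3*r - 4*b^3 - 5*b^2*r^2 + 16*b^2*r - 21*b^2 + 20*b*r^2 + 84*b*r + 105*r^2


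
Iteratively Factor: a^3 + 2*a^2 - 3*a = (a - 1)*(a^2 + 3*a) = a*(a - 1)*(a + 3)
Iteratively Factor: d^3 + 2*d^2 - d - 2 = (d + 1)*(d^2 + d - 2) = (d - 1)*(d + 1)*(d + 2)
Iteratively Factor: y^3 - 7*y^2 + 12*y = (y)*(y^2 - 7*y + 12) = y*(y - 4)*(y - 3)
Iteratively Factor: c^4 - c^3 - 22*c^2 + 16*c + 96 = (c - 3)*(c^3 + 2*c^2 - 16*c - 32) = (c - 4)*(c - 3)*(c^2 + 6*c + 8) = (c - 4)*(c - 3)*(c + 4)*(c + 2)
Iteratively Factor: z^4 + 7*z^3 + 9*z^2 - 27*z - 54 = (z + 3)*(z^3 + 4*z^2 - 3*z - 18) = (z + 3)^2*(z^2 + z - 6) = (z + 3)^3*(z - 2)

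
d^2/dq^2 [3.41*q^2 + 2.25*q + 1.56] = 6.82000000000000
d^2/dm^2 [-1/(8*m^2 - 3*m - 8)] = 2*(-64*m^2 + 24*m + (16*m - 3)^2 + 64)/(-8*m^2 + 3*m + 8)^3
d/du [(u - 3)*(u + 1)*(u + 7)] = 3*u^2 + 10*u - 17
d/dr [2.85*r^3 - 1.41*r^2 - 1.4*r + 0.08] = 8.55*r^2 - 2.82*r - 1.4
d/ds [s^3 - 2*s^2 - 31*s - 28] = 3*s^2 - 4*s - 31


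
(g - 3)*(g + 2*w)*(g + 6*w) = g^3 + 8*g^2*w - 3*g^2 + 12*g*w^2 - 24*g*w - 36*w^2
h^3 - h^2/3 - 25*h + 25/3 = (h - 5)*(h - 1/3)*(h + 5)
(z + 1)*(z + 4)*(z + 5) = z^3 + 10*z^2 + 29*z + 20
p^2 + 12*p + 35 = (p + 5)*(p + 7)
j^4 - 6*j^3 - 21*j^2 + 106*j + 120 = (j - 6)*(j - 5)*(j + 1)*(j + 4)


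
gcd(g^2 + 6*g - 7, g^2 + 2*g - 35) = g + 7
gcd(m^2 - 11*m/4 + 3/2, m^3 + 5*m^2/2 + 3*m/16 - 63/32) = m - 3/4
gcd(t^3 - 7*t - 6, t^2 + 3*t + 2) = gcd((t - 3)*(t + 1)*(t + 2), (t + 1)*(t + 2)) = t^2 + 3*t + 2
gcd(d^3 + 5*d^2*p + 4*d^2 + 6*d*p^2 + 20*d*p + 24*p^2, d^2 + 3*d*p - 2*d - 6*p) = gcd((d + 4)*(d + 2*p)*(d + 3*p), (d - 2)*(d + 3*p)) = d + 3*p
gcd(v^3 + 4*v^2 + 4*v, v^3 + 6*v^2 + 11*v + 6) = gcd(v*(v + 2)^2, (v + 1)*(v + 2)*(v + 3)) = v + 2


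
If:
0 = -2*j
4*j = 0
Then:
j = 0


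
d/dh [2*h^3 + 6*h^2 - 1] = 6*h*(h + 2)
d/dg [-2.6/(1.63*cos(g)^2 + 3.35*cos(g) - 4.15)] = -(8.476*cos(g) + 8.71)*sin(g)/(1.63*cos(g)^2 + 3.35*cos(g) - 4.15)^2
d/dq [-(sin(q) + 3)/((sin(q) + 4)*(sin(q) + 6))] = (sin(q)^2 + 6*sin(q) + 6)*cos(q)/((sin(q) + 4)^2*(sin(q) + 6)^2)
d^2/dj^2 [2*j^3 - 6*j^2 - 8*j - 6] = 12*j - 12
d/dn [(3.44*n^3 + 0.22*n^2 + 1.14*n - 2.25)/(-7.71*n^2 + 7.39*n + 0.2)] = (-26.5224*n^4 + 50.8432*n^3 + 12.4792*n^2 - 34.607*n + 16.8555)/(59.4441*n^4 - 113.9538*n^3 + 51.5281*n^2 + 2.956*n + 0.04)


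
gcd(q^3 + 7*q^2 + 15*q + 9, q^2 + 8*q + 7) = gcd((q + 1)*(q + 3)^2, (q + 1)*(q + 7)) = q + 1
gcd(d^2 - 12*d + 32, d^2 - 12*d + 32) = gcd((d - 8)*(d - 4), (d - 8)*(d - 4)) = d^2 - 12*d + 32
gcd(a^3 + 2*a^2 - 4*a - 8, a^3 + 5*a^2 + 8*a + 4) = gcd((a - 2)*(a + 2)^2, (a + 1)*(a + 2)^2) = a^2 + 4*a + 4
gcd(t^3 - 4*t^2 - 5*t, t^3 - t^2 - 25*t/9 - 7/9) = t + 1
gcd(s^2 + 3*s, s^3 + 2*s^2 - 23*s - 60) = s + 3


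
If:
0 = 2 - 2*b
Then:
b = 1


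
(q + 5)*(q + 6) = q^2 + 11*q + 30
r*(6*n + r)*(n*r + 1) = 6*n^2*r^2 + n*r^3 + 6*n*r + r^2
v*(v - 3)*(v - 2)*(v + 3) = v^4 - 2*v^3 - 9*v^2 + 18*v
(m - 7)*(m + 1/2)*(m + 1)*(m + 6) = m^4 + m^3/2 - 43*m^2 - 127*m/2 - 21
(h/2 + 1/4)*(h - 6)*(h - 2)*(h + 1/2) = h^4/2 - 7*h^3/2 + 17*h^2/8 + 5*h + 3/2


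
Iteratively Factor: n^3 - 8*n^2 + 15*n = (n - 3)*(n^2 - 5*n) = (n - 5)*(n - 3)*(n)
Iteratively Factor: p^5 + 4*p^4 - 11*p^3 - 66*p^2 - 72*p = (p)*(p^4 + 4*p^3 - 11*p^2 - 66*p - 72) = p*(p - 4)*(p^3 + 8*p^2 + 21*p + 18) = p*(p - 4)*(p + 3)*(p^2 + 5*p + 6) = p*(p - 4)*(p + 2)*(p + 3)*(p + 3)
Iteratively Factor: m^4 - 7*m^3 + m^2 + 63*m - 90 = (m - 2)*(m^3 - 5*m^2 - 9*m + 45) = (m - 3)*(m - 2)*(m^2 - 2*m - 15) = (m - 3)*(m - 2)*(m + 3)*(m - 5)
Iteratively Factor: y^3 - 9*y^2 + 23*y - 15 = (y - 1)*(y^2 - 8*y + 15) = (y - 5)*(y - 1)*(y - 3)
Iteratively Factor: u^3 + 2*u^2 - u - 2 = (u - 1)*(u^2 + 3*u + 2) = (u - 1)*(u + 1)*(u + 2)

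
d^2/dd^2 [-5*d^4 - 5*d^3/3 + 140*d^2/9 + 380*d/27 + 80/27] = -60*d^2 - 10*d + 280/9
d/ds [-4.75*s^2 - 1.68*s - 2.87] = -9.5*s - 1.68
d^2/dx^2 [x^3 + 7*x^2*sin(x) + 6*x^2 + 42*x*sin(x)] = -7*x^2*sin(x) - 42*x*sin(x) + 28*x*cos(x) + 6*x + 14*sin(x) + 84*cos(x) + 12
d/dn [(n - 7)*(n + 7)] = 2*n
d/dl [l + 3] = 1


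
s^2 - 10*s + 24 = (s - 6)*(s - 4)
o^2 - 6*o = o*(o - 6)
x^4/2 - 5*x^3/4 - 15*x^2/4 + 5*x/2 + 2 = (x/2 + 1)*(x - 4)*(x - 1)*(x + 1/2)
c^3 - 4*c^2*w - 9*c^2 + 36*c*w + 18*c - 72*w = (c - 6)*(c - 3)*(c - 4*w)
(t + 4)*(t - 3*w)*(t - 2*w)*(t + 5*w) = t^4 + 4*t^3 - 19*t^2*w^2 + 30*t*w^3 - 76*t*w^2 + 120*w^3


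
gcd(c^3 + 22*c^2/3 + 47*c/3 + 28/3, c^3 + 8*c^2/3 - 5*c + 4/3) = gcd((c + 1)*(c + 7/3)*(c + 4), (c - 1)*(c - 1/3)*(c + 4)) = c + 4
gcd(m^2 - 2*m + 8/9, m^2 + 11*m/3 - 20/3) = m - 4/3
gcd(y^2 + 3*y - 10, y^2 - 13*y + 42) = 1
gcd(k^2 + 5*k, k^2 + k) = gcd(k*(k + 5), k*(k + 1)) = k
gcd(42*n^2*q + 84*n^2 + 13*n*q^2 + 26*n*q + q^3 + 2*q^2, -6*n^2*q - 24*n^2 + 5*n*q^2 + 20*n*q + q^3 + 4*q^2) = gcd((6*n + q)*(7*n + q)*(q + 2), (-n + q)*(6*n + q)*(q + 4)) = 6*n + q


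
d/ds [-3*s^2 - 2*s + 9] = -6*s - 2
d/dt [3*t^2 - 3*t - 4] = 6*t - 3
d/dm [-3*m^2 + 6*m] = 6 - 6*m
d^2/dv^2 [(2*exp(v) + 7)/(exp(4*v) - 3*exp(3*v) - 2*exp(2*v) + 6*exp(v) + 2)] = (18*exp(8*v) + 46*exp(7*v) - 419*exp(6*v) + 327*exp(5*v) + 484*exp(4*v) - 184*exp(3*v) + 174*exp(2*v) + 340*exp(v) - 76)*exp(v)/(exp(12*v) - 9*exp(11*v) + 21*exp(10*v) + 27*exp(9*v) - 144*exp(8*v) + 18*exp(7*v) + 346*exp(6*v) - 108*exp(5*v) - 396*exp(4*v) + 36*exp(3*v) + 192*exp(2*v) + 72*exp(v) + 8)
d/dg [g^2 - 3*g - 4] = 2*g - 3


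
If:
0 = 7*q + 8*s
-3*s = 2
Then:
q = 16/21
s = -2/3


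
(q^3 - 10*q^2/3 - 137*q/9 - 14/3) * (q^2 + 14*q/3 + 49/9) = q^5 + 4*q^4/3 - 76*q^3/3 - 2534*q^2/27 - 8477*q/81 - 686/27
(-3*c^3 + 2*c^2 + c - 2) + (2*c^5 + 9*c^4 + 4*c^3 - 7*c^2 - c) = 2*c^5 + 9*c^4 + c^3 - 5*c^2 - 2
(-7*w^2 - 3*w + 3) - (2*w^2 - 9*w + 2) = -9*w^2 + 6*w + 1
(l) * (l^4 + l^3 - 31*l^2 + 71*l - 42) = l^5 + l^4 - 31*l^3 + 71*l^2 - 42*l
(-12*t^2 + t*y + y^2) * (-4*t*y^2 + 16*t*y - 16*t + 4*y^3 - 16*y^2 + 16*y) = 48*t^3*y^2 - 192*t^3*y + 192*t^3 - 52*t^2*y^3 + 208*t^2*y^2 - 208*t^2*y + 4*y^5 - 16*y^4 + 16*y^3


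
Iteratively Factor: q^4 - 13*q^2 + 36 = (q + 2)*(q^3 - 2*q^2 - 9*q + 18) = (q - 3)*(q + 2)*(q^2 + q - 6) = (q - 3)*(q - 2)*(q + 2)*(q + 3)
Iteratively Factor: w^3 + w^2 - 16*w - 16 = (w + 1)*(w^2 - 16) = (w + 1)*(w + 4)*(w - 4)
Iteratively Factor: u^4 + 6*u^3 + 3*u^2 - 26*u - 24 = (u + 1)*(u^3 + 5*u^2 - 2*u - 24) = (u + 1)*(u + 3)*(u^2 + 2*u - 8) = (u + 1)*(u + 3)*(u + 4)*(u - 2)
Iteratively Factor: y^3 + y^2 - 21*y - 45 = (y - 5)*(y^2 + 6*y + 9) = (y - 5)*(y + 3)*(y + 3)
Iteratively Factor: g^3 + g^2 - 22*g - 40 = (g - 5)*(g^2 + 6*g + 8) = (g - 5)*(g + 2)*(g + 4)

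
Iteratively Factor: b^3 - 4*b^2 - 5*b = (b - 5)*(b^2 + b) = b*(b - 5)*(b + 1)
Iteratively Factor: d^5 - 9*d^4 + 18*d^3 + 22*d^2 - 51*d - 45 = (d + 1)*(d^4 - 10*d^3 + 28*d^2 - 6*d - 45) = (d + 1)^2*(d^3 - 11*d^2 + 39*d - 45) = (d - 5)*(d + 1)^2*(d^2 - 6*d + 9) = (d - 5)*(d - 3)*(d + 1)^2*(d - 3)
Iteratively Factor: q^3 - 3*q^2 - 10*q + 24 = (q - 4)*(q^2 + q - 6) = (q - 4)*(q + 3)*(q - 2)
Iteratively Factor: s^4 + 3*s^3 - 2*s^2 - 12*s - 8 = (s + 2)*(s^3 + s^2 - 4*s - 4) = (s + 2)^2*(s^2 - s - 2) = (s - 2)*(s + 2)^2*(s + 1)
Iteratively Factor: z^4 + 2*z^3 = (z)*(z^3 + 2*z^2) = z^2*(z^2 + 2*z) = z^3*(z + 2)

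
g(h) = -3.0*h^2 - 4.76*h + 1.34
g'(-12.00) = 67.24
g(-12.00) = -373.54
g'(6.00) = -40.76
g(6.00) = -135.22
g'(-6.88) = 36.52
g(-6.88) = -107.91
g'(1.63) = -14.54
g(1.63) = -14.39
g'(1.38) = -13.04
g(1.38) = -10.94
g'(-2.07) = 7.66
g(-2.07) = -1.66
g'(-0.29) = -3.02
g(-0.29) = 2.47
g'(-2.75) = 11.74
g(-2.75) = -8.26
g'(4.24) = -30.20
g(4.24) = -72.78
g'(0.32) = -6.68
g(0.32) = -0.49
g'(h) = -6.0*h - 4.76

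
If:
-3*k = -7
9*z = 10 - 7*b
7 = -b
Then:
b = -7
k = 7/3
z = 59/9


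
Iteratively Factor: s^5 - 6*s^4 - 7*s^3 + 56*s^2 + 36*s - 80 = (s - 4)*(s^4 - 2*s^3 - 15*s^2 - 4*s + 20) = (s - 4)*(s + 2)*(s^3 - 4*s^2 - 7*s + 10) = (s - 4)*(s + 2)^2*(s^2 - 6*s + 5) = (s - 5)*(s - 4)*(s + 2)^2*(s - 1)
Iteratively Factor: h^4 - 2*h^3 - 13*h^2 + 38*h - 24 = (h + 4)*(h^3 - 6*h^2 + 11*h - 6) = (h - 2)*(h + 4)*(h^2 - 4*h + 3) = (h - 2)*(h - 1)*(h + 4)*(h - 3)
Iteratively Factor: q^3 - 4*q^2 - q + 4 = (q - 1)*(q^2 - 3*q - 4) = (q - 4)*(q - 1)*(q + 1)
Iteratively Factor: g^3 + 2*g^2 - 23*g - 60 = (g - 5)*(g^2 + 7*g + 12) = (g - 5)*(g + 4)*(g + 3)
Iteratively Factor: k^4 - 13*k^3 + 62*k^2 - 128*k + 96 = (k - 4)*(k^3 - 9*k^2 + 26*k - 24) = (k - 4)*(k - 2)*(k^2 - 7*k + 12) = (k - 4)*(k - 3)*(k - 2)*(k - 4)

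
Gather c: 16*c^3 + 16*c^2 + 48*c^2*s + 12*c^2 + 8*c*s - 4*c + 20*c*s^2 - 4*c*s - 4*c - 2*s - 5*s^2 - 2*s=16*c^3 + c^2*(48*s + 28) + c*(20*s^2 + 4*s - 8) - 5*s^2 - 4*s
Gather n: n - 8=n - 8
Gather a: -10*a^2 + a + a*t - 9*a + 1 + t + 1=-10*a^2 + a*(t - 8) + t + 2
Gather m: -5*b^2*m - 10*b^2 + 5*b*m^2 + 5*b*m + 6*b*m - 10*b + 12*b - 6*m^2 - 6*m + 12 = -10*b^2 + 2*b + m^2*(5*b - 6) + m*(-5*b^2 + 11*b - 6) + 12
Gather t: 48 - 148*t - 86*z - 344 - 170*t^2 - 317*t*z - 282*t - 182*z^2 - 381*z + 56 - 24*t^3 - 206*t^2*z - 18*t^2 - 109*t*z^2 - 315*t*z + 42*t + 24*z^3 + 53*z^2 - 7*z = -24*t^3 + t^2*(-206*z - 188) + t*(-109*z^2 - 632*z - 388) + 24*z^3 - 129*z^2 - 474*z - 240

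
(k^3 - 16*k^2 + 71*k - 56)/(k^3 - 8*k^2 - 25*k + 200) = (k^2 - 8*k + 7)/(k^2 - 25)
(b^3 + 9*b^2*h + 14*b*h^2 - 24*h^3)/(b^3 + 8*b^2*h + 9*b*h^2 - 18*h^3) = (b + 4*h)/(b + 3*h)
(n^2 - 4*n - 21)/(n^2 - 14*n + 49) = (n + 3)/(n - 7)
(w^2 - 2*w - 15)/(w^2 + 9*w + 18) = (w - 5)/(w + 6)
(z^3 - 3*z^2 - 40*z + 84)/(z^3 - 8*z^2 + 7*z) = (z^2 + 4*z - 12)/(z*(z - 1))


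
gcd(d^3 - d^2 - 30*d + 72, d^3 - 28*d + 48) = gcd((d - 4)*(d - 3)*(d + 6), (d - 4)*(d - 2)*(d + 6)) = d^2 + 2*d - 24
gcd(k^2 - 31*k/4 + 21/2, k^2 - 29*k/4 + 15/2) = k - 6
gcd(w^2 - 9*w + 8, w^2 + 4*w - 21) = 1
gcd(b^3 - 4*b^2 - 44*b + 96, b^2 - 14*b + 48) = b - 8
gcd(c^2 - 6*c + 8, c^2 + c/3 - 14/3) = c - 2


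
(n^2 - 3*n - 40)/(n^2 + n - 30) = (n^2 - 3*n - 40)/(n^2 + n - 30)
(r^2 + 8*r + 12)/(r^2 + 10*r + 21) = (r^2 + 8*r + 12)/(r^2 + 10*r + 21)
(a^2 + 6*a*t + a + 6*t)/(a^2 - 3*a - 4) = (a + 6*t)/(a - 4)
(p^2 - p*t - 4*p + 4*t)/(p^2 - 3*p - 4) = (p - t)/(p + 1)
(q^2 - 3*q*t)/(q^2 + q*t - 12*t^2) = q/(q + 4*t)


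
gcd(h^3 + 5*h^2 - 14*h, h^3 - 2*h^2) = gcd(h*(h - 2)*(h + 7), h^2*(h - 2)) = h^2 - 2*h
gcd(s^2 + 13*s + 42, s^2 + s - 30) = s + 6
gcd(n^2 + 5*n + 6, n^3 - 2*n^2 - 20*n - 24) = n + 2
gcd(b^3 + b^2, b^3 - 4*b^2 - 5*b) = b^2 + b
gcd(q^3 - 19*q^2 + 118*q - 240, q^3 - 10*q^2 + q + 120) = q^2 - 13*q + 40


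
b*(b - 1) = b^2 - b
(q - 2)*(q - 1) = q^2 - 3*q + 2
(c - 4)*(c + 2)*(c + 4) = c^3 + 2*c^2 - 16*c - 32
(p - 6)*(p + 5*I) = p^2 - 6*p + 5*I*p - 30*I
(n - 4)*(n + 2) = n^2 - 2*n - 8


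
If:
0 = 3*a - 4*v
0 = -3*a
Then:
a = 0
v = 0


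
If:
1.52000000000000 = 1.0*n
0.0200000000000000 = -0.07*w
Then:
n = 1.52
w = -0.29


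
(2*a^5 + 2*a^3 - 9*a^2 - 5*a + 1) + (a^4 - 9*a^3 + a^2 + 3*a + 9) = 2*a^5 + a^4 - 7*a^3 - 8*a^2 - 2*a + 10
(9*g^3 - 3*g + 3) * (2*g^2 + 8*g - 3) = 18*g^5 + 72*g^4 - 33*g^3 - 18*g^2 + 33*g - 9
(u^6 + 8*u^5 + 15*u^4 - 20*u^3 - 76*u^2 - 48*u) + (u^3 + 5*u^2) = u^6 + 8*u^5 + 15*u^4 - 19*u^3 - 71*u^2 - 48*u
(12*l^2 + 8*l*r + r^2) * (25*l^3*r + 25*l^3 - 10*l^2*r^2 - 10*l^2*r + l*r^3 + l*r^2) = 300*l^5*r + 300*l^5 + 80*l^4*r^2 + 80*l^4*r - 43*l^3*r^3 - 43*l^3*r^2 - 2*l^2*r^4 - 2*l^2*r^3 + l*r^5 + l*r^4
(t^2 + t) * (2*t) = 2*t^3 + 2*t^2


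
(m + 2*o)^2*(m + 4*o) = m^3 + 8*m^2*o + 20*m*o^2 + 16*o^3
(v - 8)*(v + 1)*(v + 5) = v^3 - 2*v^2 - 43*v - 40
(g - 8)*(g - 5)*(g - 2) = g^3 - 15*g^2 + 66*g - 80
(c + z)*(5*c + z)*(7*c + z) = 35*c^3 + 47*c^2*z + 13*c*z^2 + z^3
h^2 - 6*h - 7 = (h - 7)*(h + 1)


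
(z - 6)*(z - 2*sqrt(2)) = z^2 - 6*z - 2*sqrt(2)*z + 12*sqrt(2)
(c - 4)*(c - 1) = c^2 - 5*c + 4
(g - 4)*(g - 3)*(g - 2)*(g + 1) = g^4 - 8*g^3 + 17*g^2 + 2*g - 24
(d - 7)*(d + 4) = d^2 - 3*d - 28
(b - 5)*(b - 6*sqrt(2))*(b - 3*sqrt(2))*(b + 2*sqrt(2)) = b^4 - 7*sqrt(2)*b^3 - 5*b^3 + 35*sqrt(2)*b^2 + 72*sqrt(2)*b - 360*sqrt(2)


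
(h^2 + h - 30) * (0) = 0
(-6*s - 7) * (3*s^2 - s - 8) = -18*s^3 - 15*s^2 + 55*s + 56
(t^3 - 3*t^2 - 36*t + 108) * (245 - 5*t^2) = -5*t^5 + 15*t^4 + 425*t^3 - 1275*t^2 - 8820*t + 26460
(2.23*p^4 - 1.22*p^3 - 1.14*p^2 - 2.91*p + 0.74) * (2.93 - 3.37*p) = -7.5151*p^5 + 10.6453*p^4 + 0.267199999999999*p^3 + 6.4665*p^2 - 11.0201*p + 2.1682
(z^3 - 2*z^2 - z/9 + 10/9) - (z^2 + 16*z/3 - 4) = z^3 - 3*z^2 - 49*z/9 + 46/9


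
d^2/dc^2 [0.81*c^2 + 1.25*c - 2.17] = 1.62000000000000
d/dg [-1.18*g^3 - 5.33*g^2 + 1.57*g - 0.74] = -3.54*g^2 - 10.66*g + 1.57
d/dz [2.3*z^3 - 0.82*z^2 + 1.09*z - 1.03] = 6.9*z^2 - 1.64*z + 1.09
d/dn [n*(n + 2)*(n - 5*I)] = 3*n^2 + n*(4 - 10*I) - 10*I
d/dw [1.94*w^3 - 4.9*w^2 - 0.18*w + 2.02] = 5.82*w^2 - 9.8*w - 0.18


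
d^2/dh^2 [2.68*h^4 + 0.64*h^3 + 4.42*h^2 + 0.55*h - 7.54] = 32.16*h^2 + 3.84*h + 8.84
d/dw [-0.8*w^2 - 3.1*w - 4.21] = -1.6*w - 3.1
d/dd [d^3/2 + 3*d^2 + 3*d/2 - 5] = 3*d^2/2 + 6*d + 3/2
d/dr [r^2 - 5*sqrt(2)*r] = 2*r - 5*sqrt(2)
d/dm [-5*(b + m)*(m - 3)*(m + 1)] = -10*b*m + 10*b - 15*m^2 + 20*m + 15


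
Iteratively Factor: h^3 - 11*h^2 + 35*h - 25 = (h - 5)*(h^2 - 6*h + 5) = (h - 5)*(h - 1)*(h - 5)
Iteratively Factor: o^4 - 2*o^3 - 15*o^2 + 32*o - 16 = (o - 1)*(o^3 - o^2 - 16*o + 16) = (o - 4)*(o - 1)*(o^2 + 3*o - 4) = (o - 4)*(o - 1)^2*(o + 4)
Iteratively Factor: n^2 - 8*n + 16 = (n - 4)*(n - 4)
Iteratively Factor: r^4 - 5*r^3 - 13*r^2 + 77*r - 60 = (r - 3)*(r^3 - 2*r^2 - 19*r + 20) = (r - 3)*(r + 4)*(r^2 - 6*r + 5) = (r - 3)*(r - 1)*(r + 4)*(r - 5)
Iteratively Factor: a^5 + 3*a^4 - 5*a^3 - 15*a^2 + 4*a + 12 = (a - 2)*(a^4 + 5*a^3 + 5*a^2 - 5*a - 6) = (a - 2)*(a + 1)*(a^3 + 4*a^2 + a - 6) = (a - 2)*(a - 1)*(a + 1)*(a^2 + 5*a + 6) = (a - 2)*(a - 1)*(a + 1)*(a + 2)*(a + 3)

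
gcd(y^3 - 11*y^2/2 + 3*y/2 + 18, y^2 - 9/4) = y + 3/2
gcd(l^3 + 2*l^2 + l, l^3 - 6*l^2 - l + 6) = l + 1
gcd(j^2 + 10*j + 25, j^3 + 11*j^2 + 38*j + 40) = j + 5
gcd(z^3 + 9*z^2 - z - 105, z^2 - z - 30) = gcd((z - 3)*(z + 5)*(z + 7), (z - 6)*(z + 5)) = z + 5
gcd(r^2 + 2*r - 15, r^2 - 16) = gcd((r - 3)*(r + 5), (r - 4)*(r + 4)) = 1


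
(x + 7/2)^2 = x^2 + 7*x + 49/4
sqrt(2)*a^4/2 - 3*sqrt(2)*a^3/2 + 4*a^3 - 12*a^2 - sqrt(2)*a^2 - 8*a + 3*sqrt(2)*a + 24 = (a - 3)*(a - sqrt(2))*(a + 4*sqrt(2))*(sqrt(2)*a/2 + 1)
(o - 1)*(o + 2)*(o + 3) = o^3 + 4*o^2 + o - 6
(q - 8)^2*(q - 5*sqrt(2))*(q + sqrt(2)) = q^4 - 16*q^3 - 4*sqrt(2)*q^3 + 54*q^2 + 64*sqrt(2)*q^2 - 256*sqrt(2)*q + 160*q - 640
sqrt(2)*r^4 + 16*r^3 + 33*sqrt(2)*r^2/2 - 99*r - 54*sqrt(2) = (r - 3*sqrt(2)/2)*(r + 3*sqrt(2))*(r + 6*sqrt(2))*(sqrt(2)*r + 1)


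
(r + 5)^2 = r^2 + 10*r + 25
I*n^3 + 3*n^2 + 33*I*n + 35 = (n - 7*I)*(n + 5*I)*(I*n + 1)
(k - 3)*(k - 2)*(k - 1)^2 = k^4 - 7*k^3 + 17*k^2 - 17*k + 6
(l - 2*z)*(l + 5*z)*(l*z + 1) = l^3*z + 3*l^2*z^2 + l^2 - 10*l*z^3 + 3*l*z - 10*z^2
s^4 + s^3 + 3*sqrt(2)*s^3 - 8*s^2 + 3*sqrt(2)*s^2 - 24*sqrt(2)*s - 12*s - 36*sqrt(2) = (s - 3)*(s + 2)^2*(s + 3*sqrt(2))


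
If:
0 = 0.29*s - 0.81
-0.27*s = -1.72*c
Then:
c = 0.44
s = 2.79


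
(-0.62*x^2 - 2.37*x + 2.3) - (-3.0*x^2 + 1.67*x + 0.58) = 2.38*x^2 - 4.04*x + 1.72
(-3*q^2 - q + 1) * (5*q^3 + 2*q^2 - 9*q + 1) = -15*q^5 - 11*q^4 + 30*q^3 + 8*q^2 - 10*q + 1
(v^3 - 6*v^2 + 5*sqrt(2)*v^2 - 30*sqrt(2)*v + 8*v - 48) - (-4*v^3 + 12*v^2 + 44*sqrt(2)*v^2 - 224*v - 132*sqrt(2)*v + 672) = 5*v^3 - 39*sqrt(2)*v^2 - 18*v^2 + 102*sqrt(2)*v + 232*v - 720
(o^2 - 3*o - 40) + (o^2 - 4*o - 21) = 2*o^2 - 7*o - 61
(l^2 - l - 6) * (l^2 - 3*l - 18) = l^4 - 4*l^3 - 21*l^2 + 36*l + 108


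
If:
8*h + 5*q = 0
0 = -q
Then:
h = 0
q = 0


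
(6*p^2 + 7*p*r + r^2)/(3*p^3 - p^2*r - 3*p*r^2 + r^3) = (6*p + r)/(3*p^2 - 4*p*r + r^2)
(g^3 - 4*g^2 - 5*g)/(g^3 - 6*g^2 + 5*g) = (g + 1)/(g - 1)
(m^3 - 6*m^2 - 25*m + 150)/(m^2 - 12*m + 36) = (m^2 - 25)/(m - 6)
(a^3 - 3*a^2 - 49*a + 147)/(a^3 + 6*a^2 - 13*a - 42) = (a - 7)/(a + 2)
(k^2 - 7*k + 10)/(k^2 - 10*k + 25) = (k - 2)/(k - 5)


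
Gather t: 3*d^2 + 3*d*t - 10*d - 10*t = 3*d^2 - 10*d + t*(3*d - 10)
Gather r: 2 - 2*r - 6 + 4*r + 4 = 2*r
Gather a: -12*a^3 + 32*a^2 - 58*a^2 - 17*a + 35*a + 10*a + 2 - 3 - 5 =-12*a^3 - 26*a^2 + 28*a - 6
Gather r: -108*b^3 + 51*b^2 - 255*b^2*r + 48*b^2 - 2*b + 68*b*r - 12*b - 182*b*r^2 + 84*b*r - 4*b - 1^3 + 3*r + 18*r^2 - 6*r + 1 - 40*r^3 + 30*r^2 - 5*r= -108*b^3 + 99*b^2 - 18*b - 40*r^3 + r^2*(48 - 182*b) + r*(-255*b^2 + 152*b - 8)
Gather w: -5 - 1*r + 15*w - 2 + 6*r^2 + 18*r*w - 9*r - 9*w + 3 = 6*r^2 - 10*r + w*(18*r + 6) - 4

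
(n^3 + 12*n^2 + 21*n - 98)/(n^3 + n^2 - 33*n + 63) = (n^2 + 5*n - 14)/(n^2 - 6*n + 9)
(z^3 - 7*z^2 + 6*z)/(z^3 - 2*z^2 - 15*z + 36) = z*(z^2 - 7*z + 6)/(z^3 - 2*z^2 - 15*z + 36)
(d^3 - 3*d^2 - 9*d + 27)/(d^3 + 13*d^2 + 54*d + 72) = (d^2 - 6*d + 9)/(d^2 + 10*d + 24)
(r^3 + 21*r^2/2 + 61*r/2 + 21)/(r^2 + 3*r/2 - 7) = (r^2 + 7*r + 6)/(r - 2)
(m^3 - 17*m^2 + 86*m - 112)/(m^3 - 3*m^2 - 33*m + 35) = (m^2 - 10*m + 16)/(m^2 + 4*m - 5)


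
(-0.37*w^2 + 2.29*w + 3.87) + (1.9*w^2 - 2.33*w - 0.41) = 1.53*w^2 - 0.04*w + 3.46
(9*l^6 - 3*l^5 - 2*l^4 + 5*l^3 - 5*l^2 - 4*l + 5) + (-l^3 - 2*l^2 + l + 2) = 9*l^6 - 3*l^5 - 2*l^4 + 4*l^3 - 7*l^2 - 3*l + 7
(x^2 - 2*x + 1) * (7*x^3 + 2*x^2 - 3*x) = 7*x^5 - 12*x^4 + 8*x^2 - 3*x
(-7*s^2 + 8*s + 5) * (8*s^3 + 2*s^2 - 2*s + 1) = -56*s^5 + 50*s^4 + 70*s^3 - 13*s^2 - 2*s + 5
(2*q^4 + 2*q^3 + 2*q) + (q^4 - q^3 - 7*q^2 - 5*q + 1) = 3*q^4 + q^3 - 7*q^2 - 3*q + 1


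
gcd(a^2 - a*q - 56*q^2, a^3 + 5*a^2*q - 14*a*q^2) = a + 7*q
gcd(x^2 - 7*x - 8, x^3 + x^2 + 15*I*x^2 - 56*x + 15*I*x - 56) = x + 1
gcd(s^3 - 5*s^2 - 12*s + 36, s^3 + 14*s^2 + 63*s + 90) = s + 3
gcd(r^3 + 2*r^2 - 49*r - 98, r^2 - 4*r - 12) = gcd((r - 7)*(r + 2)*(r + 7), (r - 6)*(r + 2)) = r + 2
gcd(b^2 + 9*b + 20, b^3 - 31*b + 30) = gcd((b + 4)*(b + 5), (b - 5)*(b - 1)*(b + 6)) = 1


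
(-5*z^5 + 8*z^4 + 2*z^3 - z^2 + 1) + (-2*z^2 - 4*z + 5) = -5*z^5 + 8*z^4 + 2*z^3 - 3*z^2 - 4*z + 6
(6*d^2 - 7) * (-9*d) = -54*d^3 + 63*d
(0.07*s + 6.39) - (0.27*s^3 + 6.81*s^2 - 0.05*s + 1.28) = -0.27*s^3 - 6.81*s^2 + 0.12*s + 5.11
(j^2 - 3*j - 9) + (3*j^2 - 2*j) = 4*j^2 - 5*j - 9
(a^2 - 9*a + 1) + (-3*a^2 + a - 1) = -2*a^2 - 8*a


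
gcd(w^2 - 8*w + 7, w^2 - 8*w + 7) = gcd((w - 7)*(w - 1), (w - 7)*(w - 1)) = w^2 - 8*w + 7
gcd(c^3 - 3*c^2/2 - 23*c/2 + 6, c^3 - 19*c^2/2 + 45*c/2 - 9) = c - 1/2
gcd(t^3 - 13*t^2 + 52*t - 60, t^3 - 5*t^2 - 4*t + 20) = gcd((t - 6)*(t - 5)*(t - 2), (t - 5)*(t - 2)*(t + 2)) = t^2 - 7*t + 10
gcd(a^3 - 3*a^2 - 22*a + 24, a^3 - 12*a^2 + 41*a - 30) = a^2 - 7*a + 6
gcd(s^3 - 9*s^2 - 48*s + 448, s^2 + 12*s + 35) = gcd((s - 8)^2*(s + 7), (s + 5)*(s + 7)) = s + 7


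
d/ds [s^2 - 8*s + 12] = 2*s - 8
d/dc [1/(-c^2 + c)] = (2*c - 1)/(c^2*(c - 1)^2)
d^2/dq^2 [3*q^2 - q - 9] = 6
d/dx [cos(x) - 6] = -sin(x)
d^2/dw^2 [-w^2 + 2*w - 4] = -2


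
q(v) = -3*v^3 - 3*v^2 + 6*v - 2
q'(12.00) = -1362.00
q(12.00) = -5546.00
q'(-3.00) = -57.00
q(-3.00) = 34.00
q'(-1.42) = -3.63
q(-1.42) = -7.98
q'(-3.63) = -90.81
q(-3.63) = 80.19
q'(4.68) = -219.20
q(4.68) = -347.14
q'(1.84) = -35.51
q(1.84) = -19.81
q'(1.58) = -25.95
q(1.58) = -11.84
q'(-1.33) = -1.94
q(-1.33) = -8.23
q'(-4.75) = -168.56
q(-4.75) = 223.33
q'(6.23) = -380.70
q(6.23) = -806.47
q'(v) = -9*v^2 - 6*v + 6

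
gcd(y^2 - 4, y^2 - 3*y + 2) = y - 2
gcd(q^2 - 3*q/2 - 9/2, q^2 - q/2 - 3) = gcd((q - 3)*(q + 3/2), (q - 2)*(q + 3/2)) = q + 3/2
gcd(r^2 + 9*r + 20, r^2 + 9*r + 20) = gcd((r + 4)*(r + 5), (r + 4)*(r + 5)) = r^2 + 9*r + 20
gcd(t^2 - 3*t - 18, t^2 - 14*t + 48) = t - 6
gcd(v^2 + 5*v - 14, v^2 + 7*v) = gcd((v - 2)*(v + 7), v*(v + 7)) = v + 7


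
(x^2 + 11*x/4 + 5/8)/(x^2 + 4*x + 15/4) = (4*x + 1)/(2*(2*x + 3))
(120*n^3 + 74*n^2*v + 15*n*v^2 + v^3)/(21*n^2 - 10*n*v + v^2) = (120*n^3 + 74*n^2*v + 15*n*v^2 + v^3)/(21*n^2 - 10*n*v + v^2)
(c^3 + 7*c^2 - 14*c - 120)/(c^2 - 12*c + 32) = (c^2 + 11*c + 30)/(c - 8)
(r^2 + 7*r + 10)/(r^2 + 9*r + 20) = (r + 2)/(r + 4)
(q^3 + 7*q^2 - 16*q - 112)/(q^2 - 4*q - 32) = (q^2 + 3*q - 28)/(q - 8)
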